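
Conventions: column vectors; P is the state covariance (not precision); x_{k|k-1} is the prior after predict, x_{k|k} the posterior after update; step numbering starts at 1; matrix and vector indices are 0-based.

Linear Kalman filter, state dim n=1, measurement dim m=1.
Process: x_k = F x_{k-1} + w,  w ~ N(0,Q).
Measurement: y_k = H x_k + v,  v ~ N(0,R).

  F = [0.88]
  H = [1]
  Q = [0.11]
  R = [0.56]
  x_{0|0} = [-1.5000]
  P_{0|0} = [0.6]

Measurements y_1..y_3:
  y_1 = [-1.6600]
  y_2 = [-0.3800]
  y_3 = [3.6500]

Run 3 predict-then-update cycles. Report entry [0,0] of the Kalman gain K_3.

step 1: x^-=[-1.3200]  P^-=[0.5746]  S=[1.1346]  K=[0.5065]  nu=[-0.3400]  x^+=[-1.4922]  P^+=[0.2836]
step 2: x^-=[-1.3131]  P^-=[0.3296]  S=[0.8896]  K=[0.3705]  nu=[0.9331]  x^+=[-0.9674]  P^+=[0.2075]
step 3: x^-=[-0.8513]  P^-=[0.2707]  S=[0.8307]  K=[0.3259]  nu=[4.5013]  x^+=[0.6155]  P^+=[0.1825]

K[0,0] = 0.3259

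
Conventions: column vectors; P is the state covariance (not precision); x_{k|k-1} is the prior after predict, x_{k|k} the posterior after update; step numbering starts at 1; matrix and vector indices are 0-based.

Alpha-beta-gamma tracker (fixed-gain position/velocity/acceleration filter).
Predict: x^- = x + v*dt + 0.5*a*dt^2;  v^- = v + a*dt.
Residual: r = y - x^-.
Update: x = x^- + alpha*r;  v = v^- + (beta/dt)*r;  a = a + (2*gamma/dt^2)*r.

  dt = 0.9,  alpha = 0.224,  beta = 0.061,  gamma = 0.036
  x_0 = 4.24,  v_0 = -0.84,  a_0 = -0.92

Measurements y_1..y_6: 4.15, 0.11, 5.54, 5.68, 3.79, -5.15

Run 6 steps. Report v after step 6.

v_post = -1.1026

step 1: x_pred=3.1114  r=1.0386  x^+=3.3440  v^+=-1.5976  a^+=-0.8277
step 2: x_pred=1.5710  r=-1.4610  x^+=1.2437  v^+=-2.4415  a^+=-0.9575
step 3: x_pred=-1.3415  r=6.8815  x^+=0.2000  v^+=-2.8369  a^+=-0.3459
step 4: x_pred=-2.4933  r=8.1733  x^+=-0.6625  v^+=-2.5942  a^+=0.3807
step 5: x_pred=-2.8431  r=6.6331  x^+=-1.3573  v^+=-1.8021  a^+=0.9703
step 6: x_pred=-2.5862  r=-2.5638  x^+=-3.1605  v^+=-1.1026  a^+=0.7424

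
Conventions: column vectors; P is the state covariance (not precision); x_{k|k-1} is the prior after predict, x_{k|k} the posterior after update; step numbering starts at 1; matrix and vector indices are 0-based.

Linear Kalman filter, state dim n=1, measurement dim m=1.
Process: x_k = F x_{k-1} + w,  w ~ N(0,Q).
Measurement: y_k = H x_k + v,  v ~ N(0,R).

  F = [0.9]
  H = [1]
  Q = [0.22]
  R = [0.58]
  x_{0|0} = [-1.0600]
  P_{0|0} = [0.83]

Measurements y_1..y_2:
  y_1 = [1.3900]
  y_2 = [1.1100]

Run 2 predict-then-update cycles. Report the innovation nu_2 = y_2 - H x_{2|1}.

step 1: x^-=[-0.9540]  P^-=[0.8923]  S=[1.4723]  K=[0.6061]  nu=[2.3440]  x^+=[0.4666]  P^+=[0.3515]
step 2: x^-=[0.4199]  P^-=[0.5047]  S=[1.0847]  K=[0.4653]  nu=[0.6901]  x^+=[0.7410]  P^+=[0.2699]

innov = [0.6901]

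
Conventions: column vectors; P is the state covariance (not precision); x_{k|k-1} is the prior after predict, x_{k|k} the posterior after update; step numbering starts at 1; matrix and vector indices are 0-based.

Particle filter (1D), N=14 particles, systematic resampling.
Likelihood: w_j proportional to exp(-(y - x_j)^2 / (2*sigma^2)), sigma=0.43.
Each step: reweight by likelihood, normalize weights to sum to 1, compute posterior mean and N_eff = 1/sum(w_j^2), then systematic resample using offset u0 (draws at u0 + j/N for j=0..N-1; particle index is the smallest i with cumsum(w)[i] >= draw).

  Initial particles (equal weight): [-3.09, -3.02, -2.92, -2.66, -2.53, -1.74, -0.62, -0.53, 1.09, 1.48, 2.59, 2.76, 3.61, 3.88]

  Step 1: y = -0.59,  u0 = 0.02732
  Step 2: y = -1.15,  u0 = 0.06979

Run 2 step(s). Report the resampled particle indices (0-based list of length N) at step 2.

resampled_idx = [0, 1, 2, 3, 4, 5, 6, 7, 8, 9, 10, 11, 12, 13]

step 1: w=[0.0000, 0.0000, 0.0000, 0.0000, 0.0000, 0.0139, 0.4947, 0.4911, 0.0002, 0.0000, 0.0000, 0.0000, 0.0000, 0.0000]  mean=-0.5910  Neff=2.0570  idx=[6, 6, 6, 6, 6, 6, 6, 7, 7, 7, 7, 7, 7, 7]
step 2: w=[0.0814, 0.0814, 0.0814, 0.0814, 0.0814, 0.0814, 0.0814, 0.0615, 0.0615, 0.0615, 0.0615, 0.0615, 0.0615, 0.0615]  mean=-0.5813  Neff=13.7345  idx=[0, 1, 2, 3, 4, 5, 6, 7, 8, 9, 10, 11, 12, 13]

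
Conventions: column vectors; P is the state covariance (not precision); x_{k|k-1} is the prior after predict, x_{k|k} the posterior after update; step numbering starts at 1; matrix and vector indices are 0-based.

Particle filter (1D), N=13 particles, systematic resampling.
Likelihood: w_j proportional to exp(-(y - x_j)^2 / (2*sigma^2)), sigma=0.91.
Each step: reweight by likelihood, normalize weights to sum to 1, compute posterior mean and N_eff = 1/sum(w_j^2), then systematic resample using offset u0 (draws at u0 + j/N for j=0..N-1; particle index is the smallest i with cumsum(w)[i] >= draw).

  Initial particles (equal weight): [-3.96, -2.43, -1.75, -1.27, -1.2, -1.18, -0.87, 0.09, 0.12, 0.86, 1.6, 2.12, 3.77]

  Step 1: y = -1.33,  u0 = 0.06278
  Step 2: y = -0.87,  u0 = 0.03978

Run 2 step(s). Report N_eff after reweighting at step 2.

step 1: w=[0.0026, 0.0818, 0.1527, 0.1694, 0.1681, 0.1675, 0.1494, 0.0503, 0.0477, 0.0094, 0.0010, 0.0001, 0.0000]  mean=-1.2007  Neff=7.0295  idx=[1, 2, 2, 3, 3, 4, 4, 5, 5, 6, 6, 7, 8]
step 2: w=[0.0226, 0.0615, 0.0615, 0.0891, 0.0891, 0.0919, 0.0919, 0.0926, 0.0926, 0.0982, 0.0982, 0.0563, 0.0543]  mean=-1.0951  Neff=11.9855  idx=[1, 2, 3, 4, 5, 6, 6, 7, 8, 9, 10, 10, 12]

N_eff = 11.9855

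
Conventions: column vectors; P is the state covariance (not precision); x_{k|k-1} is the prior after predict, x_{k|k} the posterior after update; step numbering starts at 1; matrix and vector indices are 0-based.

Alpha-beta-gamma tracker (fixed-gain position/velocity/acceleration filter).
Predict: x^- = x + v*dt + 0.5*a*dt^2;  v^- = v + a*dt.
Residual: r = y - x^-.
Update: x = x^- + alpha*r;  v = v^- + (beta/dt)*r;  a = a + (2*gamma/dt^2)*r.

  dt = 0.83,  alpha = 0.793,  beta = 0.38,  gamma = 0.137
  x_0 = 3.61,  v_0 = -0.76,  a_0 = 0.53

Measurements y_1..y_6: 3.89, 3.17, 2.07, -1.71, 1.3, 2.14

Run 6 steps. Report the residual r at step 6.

resid = 3.0042

step 1: x_pred=3.1618  r=0.7282  x^+=3.7393  v^+=0.0133  a^+=0.8196
step 2: x_pred=4.0326  r=-0.8626  x^+=3.3486  v^+=0.2987  a^+=0.4765
step 3: x_pred=3.7606  r=-1.6906  x^+=2.4200  v^+=-0.0798  a^+=-0.1959
step 4: x_pred=2.2863  r=-3.9963  x^+=-0.8828  v^+=-2.0720  a^+=-1.7853
step 5: x_pred=-3.2175  r=4.5175  x^+=0.3649  v^+=-1.4856  a^+=0.0114
step 6: x_pred=-0.8642  r=3.0042  x^+=1.5181  v^+=-0.1007  a^+=1.2063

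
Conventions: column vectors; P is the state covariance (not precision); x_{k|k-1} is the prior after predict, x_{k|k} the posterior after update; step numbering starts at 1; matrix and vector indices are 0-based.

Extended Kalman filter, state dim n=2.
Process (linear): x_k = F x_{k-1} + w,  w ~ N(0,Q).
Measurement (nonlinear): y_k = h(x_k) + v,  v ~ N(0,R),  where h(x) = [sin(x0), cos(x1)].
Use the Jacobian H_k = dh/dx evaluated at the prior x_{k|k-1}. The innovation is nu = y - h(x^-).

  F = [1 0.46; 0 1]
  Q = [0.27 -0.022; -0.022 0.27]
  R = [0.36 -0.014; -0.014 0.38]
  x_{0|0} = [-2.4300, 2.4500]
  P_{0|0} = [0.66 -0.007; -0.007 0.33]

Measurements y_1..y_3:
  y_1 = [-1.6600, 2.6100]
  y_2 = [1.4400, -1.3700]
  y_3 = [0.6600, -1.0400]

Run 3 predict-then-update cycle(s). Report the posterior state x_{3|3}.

step 1: x^-=[-1.3030, 2.4500]  P^-=[0.9934 0.1228; 0.1228 0.6000]  H_jac=[0.2646 0.0000; 0.0000 -0.6378]  S=[0.4296 -0.0347; -0.0347 0.6240]  K=[0.6045 -0.0919; 0.0262 -0.6117]  nu=[-0.6956, 3.3802]  x^+=[-2.0340, 0.3640]  P^+=[0.8273 0.0680; 0.0680 0.3651]
step 2: x^-=[-1.8666, 0.3640]  P^-=[1.2371 0.2139; 0.2139 0.6351]  H_jac=[-0.2915 0.0000; 0.0000 -0.3560]  S=[0.4651 0.0082; 0.0082 0.4605]  K=[-0.7727 -0.1516; -0.1255 -0.4887]  nu=[2.3966, -2.3045]  x^+=[-3.3689, 1.1896]  P^+=[0.9469 0.1315; 0.1315 0.5167]
step 3: x^-=[-2.8217, 1.1896]  P^-=[1.4472 0.3472; 0.3472 0.7867]  H_jac=[-0.9493 0.0000; 0.0000 -0.9282]  S=[1.6641 0.2919; 0.2919 1.0578]  K=[-0.8114 -0.0807; -0.0809 -0.6680]  nu=[0.9744, -1.4121]  x^+=[-3.4984, 2.0541]  P^+=[0.3065 0.0208; 0.0208 0.2723]

x_post = [-3.4984, 2.0541]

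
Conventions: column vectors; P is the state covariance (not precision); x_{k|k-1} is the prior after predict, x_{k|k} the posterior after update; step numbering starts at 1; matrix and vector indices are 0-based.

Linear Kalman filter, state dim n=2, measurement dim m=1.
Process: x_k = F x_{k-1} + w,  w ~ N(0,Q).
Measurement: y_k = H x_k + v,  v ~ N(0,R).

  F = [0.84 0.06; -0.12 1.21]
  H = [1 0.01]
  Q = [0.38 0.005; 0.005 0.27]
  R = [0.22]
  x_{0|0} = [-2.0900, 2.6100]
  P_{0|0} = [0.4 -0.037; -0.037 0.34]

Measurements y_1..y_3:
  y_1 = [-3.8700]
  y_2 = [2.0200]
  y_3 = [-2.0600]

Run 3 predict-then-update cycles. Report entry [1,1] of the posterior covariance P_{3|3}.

P_post[1,1] = 2.3344

step 1: x^-=[-1.5990, 3.4089]  P^-=[0.6597 -0.0480; -0.0480 0.7843]  S=[0.8789]  K=[0.7501; -0.0457]  nu=[-2.3051]  x^+=[-3.3281, 3.5142]  P^+=[0.1652 -0.0179; -0.0179 0.7825]
step 2: x^-=[-2.5848, 4.6515]  P^-=[0.4976 0.0271; 0.0271 1.4232]  S=[0.7183]  K=[0.6931; 0.0576]  nu=[4.5583]  x^+=[0.5747, 4.9139]  P^+=[0.1525 -0.0015; -0.0015 1.4208]
step 3: x^-=[0.7776, 5.8769]  P^-=[0.4926 0.0912; 0.0912 2.3528]  S=[0.7146]  K=[0.6905; 0.1606]  nu=[-2.8964]  x^+=[-1.2225, 5.4118]  P^+=[0.1518 0.0120; 0.0120 2.3344]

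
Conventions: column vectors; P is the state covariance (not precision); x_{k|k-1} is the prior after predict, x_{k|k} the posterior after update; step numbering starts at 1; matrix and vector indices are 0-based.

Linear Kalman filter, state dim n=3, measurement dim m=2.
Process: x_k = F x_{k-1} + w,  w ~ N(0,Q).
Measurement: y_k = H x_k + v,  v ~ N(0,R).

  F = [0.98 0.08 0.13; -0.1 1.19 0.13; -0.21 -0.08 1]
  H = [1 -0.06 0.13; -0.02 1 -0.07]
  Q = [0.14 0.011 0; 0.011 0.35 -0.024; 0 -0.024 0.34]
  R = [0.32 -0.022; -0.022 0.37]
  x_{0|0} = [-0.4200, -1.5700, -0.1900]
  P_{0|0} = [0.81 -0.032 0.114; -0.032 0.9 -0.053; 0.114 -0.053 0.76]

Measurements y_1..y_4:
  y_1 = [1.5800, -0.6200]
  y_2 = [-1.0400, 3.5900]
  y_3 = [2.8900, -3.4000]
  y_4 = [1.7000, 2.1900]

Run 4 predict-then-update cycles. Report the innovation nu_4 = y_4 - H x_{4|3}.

step 1: x^-=[-0.5619, -1.8510, 0.0238]  P^-=[0.9595 -0.0026 0.0343; -0.0026 1.6337 -0.0632; 0.0343 -0.0632 1.1010]  S=[1.3142 -0.1628; -0.1628 2.0185]  K=[0.7395 0.0477; 0.0179 0.8130; 0.1306 -0.0593]  nu=[2.0277, 1.2214]  x^+=[0.9958, -0.8217, 0.2161]  P^+=[0.2477 -0.0002 -0.0930; -0.0002 0.3038 0.0482; -0.0930 0.0482 1.0690]
step 2: x^-=[0.9383, -1.0493, 0.0727]  P^-=[0.3752 0.0308 0.0008; 0.0308 0.8181 0.1599; 0.0008 0.1599 1.4532]  S=[0.7167 -0.0396; -0.0396 1.1718]  K=[0.5231 0.0375; 0.0416 0.6895; 0.2546 0.0583]  nu=[-2.0507, 4.6631]  x^+=[0.0404, 2.0808, -0.1776]  P^+=[0.1789 -0.0007 -0.0956; -0.0007 0.2621 0.1123; -0.0956 0.1123 1.4040]
step 3: x^-=[0.1830, 2.4490, -0.3526]  P^-=[0.3151 0.0489 0.0608; 0.0489 0.7840 0.2822; 0.0608 0.2822 1.7757]  S=[0.6735 -0.0091; -0.0091 1.1216]  K=[0.4758 0.0380; 0.0664 0.6811; 0.4099 0.1430]  nu=[2.8998, -5.8700]  x^+=[1.3394, -1.3565, -0.0035]  P^+=[0.1614 0.0015 -0.0758; 0.0015 0.2616 0.1572; -0.0758 0.1572 1.6407]
step 4: x^-=[1.2037, -1.7487, -0.1763]  P^-=[0.3086 0.0669 0.1169; 0.0669 0.8000 0.3625; 0.1169 0.3625 1.9962]  S=[0.6819 0.0128; 0.0128 1.1268]  K=[0.4681 0.0413; 0.0839 0.6853; 0.5166 0.1898]  nu=[0.4143, 3.9504]  x^+=[1.5607, 0.9934, 0.7875]  P^+=[0.1567 0.0040 -0.0582; 0.0040 0.2645 0.1817; -0.0582 0.1817 1.7711]

innov = [0.4143, 3.9504]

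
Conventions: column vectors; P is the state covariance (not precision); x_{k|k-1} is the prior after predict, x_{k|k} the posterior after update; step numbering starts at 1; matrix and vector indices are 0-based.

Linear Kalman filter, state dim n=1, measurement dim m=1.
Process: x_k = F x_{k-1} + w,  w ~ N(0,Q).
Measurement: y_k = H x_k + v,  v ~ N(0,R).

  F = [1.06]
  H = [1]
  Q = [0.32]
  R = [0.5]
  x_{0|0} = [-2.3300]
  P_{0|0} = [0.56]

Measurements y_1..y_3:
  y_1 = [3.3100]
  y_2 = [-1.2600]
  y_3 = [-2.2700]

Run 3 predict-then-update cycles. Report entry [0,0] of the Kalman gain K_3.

step 1: x^-=[-2.4698]  P^-=[0.9492]  S=[1.4492]  K=[0.6550]  nu=[5.7798]  x^+=[1.3159]  P^+=[0.3275]
step 2: x^-=[1.3948]  P^-=[0.6880]  S=[1.1880]  K=[0.5791]  nu=[-2.6548]  x^+=[-0.1426]  P^+=[0.2896]
step 3: x^-=[-0.1512]  P^-=[0.6453]  S=[1.1453]  K=[0.5635]  nu=[-2.1188]  x^+=[-1.3450]  P^+=[0.2817]

K[0,0] = 0.5635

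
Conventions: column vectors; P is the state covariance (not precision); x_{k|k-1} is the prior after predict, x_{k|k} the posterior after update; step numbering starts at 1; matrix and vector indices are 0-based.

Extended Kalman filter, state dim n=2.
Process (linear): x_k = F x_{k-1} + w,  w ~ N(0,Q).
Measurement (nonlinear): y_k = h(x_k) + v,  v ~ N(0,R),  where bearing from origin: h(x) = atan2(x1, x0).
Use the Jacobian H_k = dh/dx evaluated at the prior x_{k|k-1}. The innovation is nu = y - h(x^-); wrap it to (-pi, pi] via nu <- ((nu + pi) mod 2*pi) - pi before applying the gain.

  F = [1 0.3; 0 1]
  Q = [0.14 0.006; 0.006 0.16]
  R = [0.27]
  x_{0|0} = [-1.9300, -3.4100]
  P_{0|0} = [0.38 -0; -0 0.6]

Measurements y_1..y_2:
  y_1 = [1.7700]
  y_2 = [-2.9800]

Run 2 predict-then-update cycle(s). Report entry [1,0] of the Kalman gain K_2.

K[1,0] = -0.3480

step 1: x^-=[-2.9530, -3.4100]  P^-=[0.5740 0.1860; 0.1860 0.7600]  H_jac=[0.1676 -0.1451]  S=[0.2931]  K=[0.2361; -0.2700]  nu=[-2.2287]  x^+=[-3.4792, -2.8083]  P^+=[0.5577 0.2047; 0.2047 0.7386]
step 2: x^-=[-4.3217, -2.8083]  P^-=[0.8869 0.4323; 0.4323 0.8986]  H_jac=[0.1057 -0.1627]  S=[0.2888]  K=[0.0812; -0.3480]  nu=[-0.4147]  x^+=[-4.3554, -2.6640]  P^+=[0.8850 0.4404; 0.4404 0.8637]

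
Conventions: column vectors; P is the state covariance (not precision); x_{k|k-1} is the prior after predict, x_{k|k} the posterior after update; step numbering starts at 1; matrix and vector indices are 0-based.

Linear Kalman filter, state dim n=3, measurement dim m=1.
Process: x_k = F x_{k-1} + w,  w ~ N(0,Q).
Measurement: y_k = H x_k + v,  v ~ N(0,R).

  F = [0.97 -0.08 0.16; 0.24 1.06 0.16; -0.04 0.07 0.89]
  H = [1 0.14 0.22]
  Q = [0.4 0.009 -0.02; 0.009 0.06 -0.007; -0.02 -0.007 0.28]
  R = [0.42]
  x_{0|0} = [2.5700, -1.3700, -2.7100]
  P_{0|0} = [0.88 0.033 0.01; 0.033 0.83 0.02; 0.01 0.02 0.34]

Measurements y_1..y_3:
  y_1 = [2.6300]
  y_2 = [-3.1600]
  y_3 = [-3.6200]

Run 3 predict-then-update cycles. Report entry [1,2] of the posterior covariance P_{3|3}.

step 1: x^-=[2.1689, -1.2690, -2.6106]  P^-=[1.2395 0.1906 -0.0007; 0.1906 1.0763 0.1149; -0.0007 0.1149 0.5564]  S=[1.7676]  K=[0.7162; 0.2073; 0.0780]  nu=[1.2131]  x^+=[3.0377, -1.0175, -2.5160]  P^+=[0.3327 -0.0719 -0.0994; -0.0719 1.0003 0.0863; -0.0994 0.0863 0.5456]
step 2: x^-=[2.6254, -0.7520, -2.4320]  P^-=[0.7116 -0.0627 -0.0563; -0.0627 1.2021 0.2054; -0.0563 0.2054 0.7359]  S=[1.1611]  K=[0.5946; 0.1299; 0.1157]  nu=[-5.1451]  x^+=[-0.4340, -1.4202, -3.0275]  P^+=[0.3010 -0.1524 -0.1362; -0.1524 1.1826 0.1879; -0.1362 0.1879 0.7203]
step 3: x^-=[-0.7917, -2.0939, -2.7765]  P^-=[0.6858 -0.1534 -0.0745; -0.1534 1.4003 0.3355; -0.0745 0.3355 0.8908]  S=[1.1213]  K=[0.5779; 0.1039; 0.1502]  nu=[-1.9243]  x^+=[-1.9037, -2.2938, -3.0655]  P^+=[0.3114 -0.2207 -0.1718; -0.2207 1.3882 0.3180; -0.1718 0.3180 0.8655]

P_post[1,2] = 0.3180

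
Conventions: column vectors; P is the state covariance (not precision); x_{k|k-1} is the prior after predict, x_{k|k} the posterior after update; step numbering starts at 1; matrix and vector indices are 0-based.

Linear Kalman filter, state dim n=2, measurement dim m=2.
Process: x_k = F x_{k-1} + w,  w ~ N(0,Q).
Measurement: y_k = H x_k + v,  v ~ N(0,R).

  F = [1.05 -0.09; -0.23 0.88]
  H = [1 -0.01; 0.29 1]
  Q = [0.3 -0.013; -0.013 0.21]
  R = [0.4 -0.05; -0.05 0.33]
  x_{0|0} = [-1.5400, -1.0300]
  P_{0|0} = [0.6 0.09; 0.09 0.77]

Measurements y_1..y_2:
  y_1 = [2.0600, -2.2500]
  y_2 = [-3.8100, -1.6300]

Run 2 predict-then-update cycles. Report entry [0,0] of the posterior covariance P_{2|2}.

step 1: x^-=[-1.5243, -0.5522]  P^-=[0.9507 -0.1339; -0.1339 0.8016]  S=[1.3535 0.0842; 0.0842 1.1339]  K=[0.6989 0.0732; -0.1474 0.6836]  nu=[3.5788, -1.2558]  x^+=[0.8849, -1.9381]  P^+=[0.2750 -0.0905; -0.0905 0.2592]
step 2: x^-=[1.1035, -1.9090]  P^-=[0.6224 -0.1855; -0.1855 0.4619]  S=[1.0261 -0.0591; -0.0591 0.7367]  K=[0.6108 0.0422; -0.1541 0.5417]  nu=[-4.9326, -0.0410]  x^+=[-1.9109, -1.1713]  P^+=[0.2413 -0.0866; -0.0866 0.2116]

P_post[0,0] = 0.2413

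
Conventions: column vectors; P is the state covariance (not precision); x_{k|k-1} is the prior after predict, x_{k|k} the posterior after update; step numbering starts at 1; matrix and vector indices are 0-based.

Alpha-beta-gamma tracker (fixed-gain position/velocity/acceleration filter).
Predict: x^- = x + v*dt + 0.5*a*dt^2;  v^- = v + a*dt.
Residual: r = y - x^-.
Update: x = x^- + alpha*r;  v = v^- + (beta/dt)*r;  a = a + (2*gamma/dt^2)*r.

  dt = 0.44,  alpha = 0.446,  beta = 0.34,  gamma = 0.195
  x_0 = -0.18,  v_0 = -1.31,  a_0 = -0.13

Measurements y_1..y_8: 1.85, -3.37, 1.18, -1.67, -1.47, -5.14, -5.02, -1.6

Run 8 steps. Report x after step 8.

step 1: x_pred=-0.7690  r=2.6190  x^+=0.3991  v^+=0.6566  a^+=5.1458
step 2: x_pred=1.1861  r=-4.5561  x^+=-0.8459  v^+=-0.5999  a^+=-4.0322
step 3: x_pred=-1.5002  r=2.6802  x^+=-0.3048  v^+=-0.3030  a^+=1.3669
step 4: x_pred=-0.3058  r=-1.3642  x^+=-0.9142  v^+=-0.7557  a^+=-1.3811
step 5: x_pred=-1.3804  r=-0.0896  x^+=-1.4204  v^+=-1.4326  a^+=-1.5616
step 6: x_pred=-2.2019  r=-2.9381  x^+=-3.5123  v^+=-4.3900  a^+=-7.4803
step 7: x_pred=-6.1680  r=1.1480  x^+=-5.6560  v^+=-6.7943  a^+=-5.1677
step 8: x_pred=-9.1457  r=7.5457  x^+=-5.7803  v^+=-3.2373  a^+=10.0328

x_post = -5.7803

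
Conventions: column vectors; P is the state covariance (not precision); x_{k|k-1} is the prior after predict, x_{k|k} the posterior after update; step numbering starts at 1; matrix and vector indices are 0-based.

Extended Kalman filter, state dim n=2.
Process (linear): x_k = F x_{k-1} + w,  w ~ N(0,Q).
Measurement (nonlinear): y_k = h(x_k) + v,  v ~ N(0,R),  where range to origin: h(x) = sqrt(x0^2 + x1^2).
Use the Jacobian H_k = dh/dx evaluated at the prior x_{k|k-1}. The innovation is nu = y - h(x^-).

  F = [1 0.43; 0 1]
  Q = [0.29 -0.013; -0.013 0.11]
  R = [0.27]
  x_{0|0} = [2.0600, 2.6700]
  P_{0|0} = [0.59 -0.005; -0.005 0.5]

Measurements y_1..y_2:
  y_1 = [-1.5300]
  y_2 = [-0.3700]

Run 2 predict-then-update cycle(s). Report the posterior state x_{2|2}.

x_post = [0.0725, 0.0011]

step 1: x^-=[3.2081, 2.6700]  P^-=[0.9682 0.1970; 0.1970 0.6100]  H_jac=[0.7686 0.6397]  S=[1.2853]  K=[0.6770; 0.4214]  nu=[-5.7038]  x^+=[-0.6534, 0.2664]  P^+=[0.3790 -0.1697; -0.1697 0.3818]
step 2: x^-=[-0.5389, 0.2664]  P^-=[0.5937 -0.0185; -0.0185 0.4918]  H_jac=[-0.8964 0.4432]  S=[0.8584]  K=[-0.6296; 0.2732]  nu=[-0.9711]  x^+=[0.0725, 0.0011]  P^+=[0.2535 0.1291; 0.1291 0.4277]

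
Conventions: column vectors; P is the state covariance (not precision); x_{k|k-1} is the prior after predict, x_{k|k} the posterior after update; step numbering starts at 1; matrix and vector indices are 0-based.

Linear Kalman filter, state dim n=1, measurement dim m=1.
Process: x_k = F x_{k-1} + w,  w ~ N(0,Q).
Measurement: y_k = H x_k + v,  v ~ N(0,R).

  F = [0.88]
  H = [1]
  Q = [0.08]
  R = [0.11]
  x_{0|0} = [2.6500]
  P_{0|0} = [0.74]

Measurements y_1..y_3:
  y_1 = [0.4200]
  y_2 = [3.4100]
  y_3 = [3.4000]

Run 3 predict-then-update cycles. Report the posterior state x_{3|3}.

x_post = [2.7436]

step 1: x^-=[2.3320]  P^-=[0.6531]  S=[0.7631]  K=[0.8558]  nu=[-1.9120]  x^+=[0.6956]  P^+=[0.0941]
step 2: x^-=[0.6122]  P^-=[0.1529]  S=[0.2629]  K=[0.5816]  nu=[2.7978]  x^+=[2.2394]  P^+=[0.0640]
step 3: x^-=[1.9706]  P^-=[0.1295]  S=[0.2395]  K=[0.5408]  nu=[1.4294]  x^+=[2.7436]  P^+=[0.0595]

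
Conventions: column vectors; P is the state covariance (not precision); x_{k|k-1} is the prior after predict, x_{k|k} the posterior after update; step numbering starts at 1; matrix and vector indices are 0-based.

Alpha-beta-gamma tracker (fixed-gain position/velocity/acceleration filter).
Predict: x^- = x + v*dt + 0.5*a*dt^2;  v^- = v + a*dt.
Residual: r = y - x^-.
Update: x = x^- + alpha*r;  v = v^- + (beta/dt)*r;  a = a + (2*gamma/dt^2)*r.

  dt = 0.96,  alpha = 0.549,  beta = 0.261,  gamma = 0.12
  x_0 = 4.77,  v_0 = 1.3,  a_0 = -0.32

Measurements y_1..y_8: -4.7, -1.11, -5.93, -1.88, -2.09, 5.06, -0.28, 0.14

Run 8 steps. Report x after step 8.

step 1: x_pred=5.8705  r=-10.5705  x^+=0.0673  v^+=-1.8811  a^+=-3.0727
step 2: x_pred=-3.1544  r=2.0444  x^+=-2.0320  v^+=-4.2751  a^+=-2.5403
step 3: x_pred=-7.3067  r=1.3767  x^+=-6.5509  v^+=-6.3395  a^+=-2.1818
step 4: x_pred=-13.6422  r=11.7622  x^+=-7.1848  v^+=-5.2362  a^+=0.8812
step 5: x_pred=-11.8054  r=9.7154  x^+=-6.4717  v^+=-1.7488  a^+=3.4113
step 6: x_pred=-6.5786  r=11.6386  x^+=-0.1890  v^+=4.6903  a^+=6.4422
step 7: x_pred=7.2822  r=-7.5622  x^+=3.1306  v^+=8.8188  a^+=4.4729
step 8: x_pred=13.6577  r=-13.5177  x^+=6.2365  v^+=9.4376  a^+=0.9526

x_post = 6.2365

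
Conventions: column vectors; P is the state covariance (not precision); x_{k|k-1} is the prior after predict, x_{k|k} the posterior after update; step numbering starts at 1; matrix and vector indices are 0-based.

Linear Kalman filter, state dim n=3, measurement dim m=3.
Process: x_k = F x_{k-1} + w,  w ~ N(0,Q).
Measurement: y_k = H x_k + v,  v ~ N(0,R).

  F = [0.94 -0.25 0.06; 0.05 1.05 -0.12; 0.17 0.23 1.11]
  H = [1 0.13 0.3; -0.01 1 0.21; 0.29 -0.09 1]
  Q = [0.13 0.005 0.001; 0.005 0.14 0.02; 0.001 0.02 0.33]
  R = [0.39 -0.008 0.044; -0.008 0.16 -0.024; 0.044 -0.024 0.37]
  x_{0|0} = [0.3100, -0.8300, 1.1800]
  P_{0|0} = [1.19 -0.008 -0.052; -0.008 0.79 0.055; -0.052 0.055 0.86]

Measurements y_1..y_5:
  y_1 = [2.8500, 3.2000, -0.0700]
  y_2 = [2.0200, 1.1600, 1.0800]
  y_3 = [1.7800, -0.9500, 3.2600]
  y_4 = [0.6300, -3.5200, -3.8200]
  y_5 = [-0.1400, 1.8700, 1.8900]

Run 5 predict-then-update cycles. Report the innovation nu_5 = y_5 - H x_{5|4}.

step 1: x^-=[0.5697, -0.9976, 1.1716]  P^-=[1.2302 -0.1496 0.1323; -0.1496 1.0123 0.1656; 0.1323 0.1656 1.4736]  S=[1.8233 0.1363 0.9997; 0.1363 1.3094 0.3165; 0.9997 0.3165 2.0100]  K=[0.7520 -0.1567 -0.0993; 0.0254 0.8290 -0.1277; -0.1091 0.1871 0.7696]  nu=[2.0585, 3.9573, -1.4966]  x^+=[1.6461, 2.5264, 0.5358]  P^+=[0.3188 -0.0060 -0.0929; -0.0060 0.1462 -0.0511; -0.0929 -0.0511 0.2978]
step 2: x^-=[0.9479, 2.6707, 1.4556]  P^-=[0.4158 -0.0209 -0.0221; -0.0209 0.3196 -0.0442; -0.0221 -0.0442 0.6522]  S=[0.8478 0.0305 0.3291; 0.0305 0.4904 0.0324; 0.3291 0.0324 1.0561]  K=[0.5058 -0.0882 -0.0598; 0.0254 0.6385 -0.1024; -0.0506 0.1514 0.6265]  nu=[0.2883, -1.8069, -0.4101]  x^+=[1.2775, 1.5664, 0.9106]  P^+=[0.2136 -0.0020 -0.0599; -0.0020 0.1131 -0.0413; -0.0599 -0.0413 0.2396]
step 3: x^-=[0.8639, 1.5993, 1.5882]  P^-=[0.3221 -0.0156 -0.0080; -0.0156 0.2796 -0.0323; -0.0080 -0.0323 0.5935]  S=[0.7589 0.0347 0.3010; 0.0347 0.4525 0.0379; 0.3010 0.0379 0.9948]  K=[0.4390 -0.0754 -0.0427; 0.0234 0.6091 -0.0926; -0.0262 0.1560 0.5991]  nu=[0.2317, -2.8742, 1.5652]  x^+=[1.1155, -0.2908, 2.0715]  P^+=[0.1848 -0.0025 -0.0485; -0.0025 0.1073 -0.0375; -0.0485 -0.0375 0.2275]
step 4: x^-=[1.2456, -0.4981, 2.4221]  P^-=[0.2976 -0.0167 -0.0021; -0.0167 0.2718 -0.0276; -0.0021 -0.0276 0.5837]  S=[0.7370 0.0349 0.2980; 0.0349 0.4463 0.0412; 0.2980 0.0412 0.9855]  K=[0.4183 -0.0746 -0.0364; 0.0216 0.6030 -0.0895; -0.0174 0.1595 0.5927]  nu=[-1.2774, -3.5181, -6.6481]  x^+=[1.2155, -2.0520, -2.0573]  P^+=[0.1759 -0.0033 -0.0446; -0.0033 0.1060 -0.0361; -0.0446 -0.0361 0.2244]
step 5: x^-=[1.5321, -1.8470, -2.5490]  P^-=[0.2905 -0.0178 -0.0001; -0.0178 0.2698 -0.0261; -0.0001 -0.0261 0.5816]  S=[0.7307 0.0345 0.2978; 0.0345 0.4449 0.0422; 0.2978 0.0422 0.9838]  K=[0.4118 -0.0753 -0.0342; 0.0206 0.6014 -0.0885; -0.0143 0.1609 0.5910]  nu=[-0.6673, 4.2676, 3.8284]  x^+=[0.8050, 0.3669, 0.4098]  P^+=[0.1732 -0.0037 -0.0433; -0.0037 0.1056 -0.0357; -0.0433 -0.0357 0.2235]

innov = [-0.6673, 4.2676, 3.8284]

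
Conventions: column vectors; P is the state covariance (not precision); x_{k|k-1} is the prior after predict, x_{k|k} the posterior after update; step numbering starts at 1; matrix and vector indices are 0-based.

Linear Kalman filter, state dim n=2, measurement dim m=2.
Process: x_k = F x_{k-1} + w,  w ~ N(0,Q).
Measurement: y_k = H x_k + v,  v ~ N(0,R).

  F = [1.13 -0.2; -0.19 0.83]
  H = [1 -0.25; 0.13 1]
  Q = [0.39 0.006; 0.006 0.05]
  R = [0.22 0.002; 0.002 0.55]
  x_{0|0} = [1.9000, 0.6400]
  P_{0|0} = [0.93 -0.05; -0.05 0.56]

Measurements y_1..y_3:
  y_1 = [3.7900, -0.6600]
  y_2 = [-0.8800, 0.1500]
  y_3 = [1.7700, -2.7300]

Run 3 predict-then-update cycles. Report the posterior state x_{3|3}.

step 1: x^-=[2.0190, 0.1702]  P^-=[1.6225 -0.3354; -0.3354 0.4851]  S=[2.0406 -0.2329; -0.2329 0.9753]  K=[0.8447 0.0740; -0.1770 0.4104]  nu=[1.8136, -1.0927]  x^+=[3.4700, -0.5992]  P^+=[0.1904 0.0177; 0.0177 0.2231]
step 2: x^-=[4.0409, -1.1566]  P^-=[0.6341 -0.0547; -0.0547 0.2050]  S=[0.8942 -0.0197; -0.0197 0.7515]  K=[0.7256 0.0560; -0.1127 0.2604]  nu=[-5.2101, 0.7813]  x^+=[0.3043, -0.3660]  P^+=[0.1625 0.0111; 0.0111 0.1415]
step 3: x^-=[0.4170, -0.3616]  P^-=[0.5982 -0.0415; -0.0415 0.1499]  S=[0.8483 0.0021; 0.0021 0.6992]  K=[0.7172 0.0496; -0.0937 0.2069]  nu=[1.2626, -2.4226]  x^+=[1.2023, -0.9811]  P^+=[0.1599 0.0080; 0.0080 0.1126]

x_post = [1.2023, -0.9811]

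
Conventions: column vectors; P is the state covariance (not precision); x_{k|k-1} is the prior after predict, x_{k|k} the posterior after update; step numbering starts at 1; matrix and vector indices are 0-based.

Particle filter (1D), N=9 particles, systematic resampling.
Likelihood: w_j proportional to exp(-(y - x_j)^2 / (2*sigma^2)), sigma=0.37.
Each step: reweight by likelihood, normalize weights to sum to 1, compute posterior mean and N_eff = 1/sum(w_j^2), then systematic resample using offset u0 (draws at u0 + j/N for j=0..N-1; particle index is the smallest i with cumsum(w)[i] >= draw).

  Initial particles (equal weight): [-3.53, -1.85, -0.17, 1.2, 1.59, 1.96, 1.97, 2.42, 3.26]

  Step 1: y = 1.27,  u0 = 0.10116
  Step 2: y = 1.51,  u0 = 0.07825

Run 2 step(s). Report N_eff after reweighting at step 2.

step 1: w=[0.0000, 0.0000, 0.0003, 0.4859, 0.3403, 0.0869, 0.0826, 0.0040, 0.0000]  mean=1.4669  Neff=2.7297  idx=[3, 3, 3, 3, 4, 4, 4, 5, 6]
step 2: w=[0.1053, 0.1053, 0.1053, 0.1053, 0.1461, 0.1461, 0.1461, 0.0714, 0.0691]  mean=1.4784  Neff=8.4553  idx=[0, 1, 2, 3, 4, 5, 6, 6, 8]

N_eff = 8.4553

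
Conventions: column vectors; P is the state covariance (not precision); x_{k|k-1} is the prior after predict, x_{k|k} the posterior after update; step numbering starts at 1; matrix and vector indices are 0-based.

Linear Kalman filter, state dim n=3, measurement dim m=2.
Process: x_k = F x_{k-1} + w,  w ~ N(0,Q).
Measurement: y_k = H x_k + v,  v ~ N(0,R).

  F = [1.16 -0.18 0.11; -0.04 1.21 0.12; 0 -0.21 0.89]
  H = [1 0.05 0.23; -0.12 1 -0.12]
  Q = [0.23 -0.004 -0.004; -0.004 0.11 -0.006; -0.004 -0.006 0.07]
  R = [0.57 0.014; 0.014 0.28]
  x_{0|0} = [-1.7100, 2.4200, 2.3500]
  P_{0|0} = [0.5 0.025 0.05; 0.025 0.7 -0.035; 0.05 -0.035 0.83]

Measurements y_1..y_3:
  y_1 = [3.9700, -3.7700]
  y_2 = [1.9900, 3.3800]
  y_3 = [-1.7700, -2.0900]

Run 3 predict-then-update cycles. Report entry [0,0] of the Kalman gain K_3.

K[0,0] = 0.5103

step 1: x^-=[-2.1607, 3.2786, 1.5833]  P^-=[0.9392 -0.1306 0.1557; -0.1306 1.1346 -0.1336; 0.1557 -0.1336 0.7714]  S=[1.6083 -0.2460; -0.2460 1.5071]  K=[0.5903 -0.0775; 0.0547 0.7828; 0.1827 -0.1327]  nu=[5.6026, -7.1179]  x^+=[1.6982, -1.9868, 3.5509]  P^+=[0.3472 0.0215 -0.0560; 0.0215 0.2274 0.0402; -0.0560 0.0402 0.6793]
step 2: x^-=[2.7181, -2.0458, 3.5775]  P^-=[0.6879 -0.0334 0.0007; -0.0334 0.4633 0.0532; 0.0007 0.0532 0.6031]  S=[1.2892 -0.0834; -0.0834 0.7572]  K=[0.5263 -0.0953; 0.0412 0.6133; 0.1093 -0.0133]  nu=[-1.4486, 6.1813]  x^+=[1.3669, 1.6855, 3.3367]  P^+=[0.3156 0.0095 -0.0759; 0.0095 0.1805 0.0592; -0.0759 0.0592 0.5873]
step 3: x^-=[1.6493, 2.3852, 2.6157]  P^-=[0.6420 -0.0405 -0.0312; -0.0405 0.4003 0.0758; -0.0312 0.0758 0.5210]  S=[1.2239 -0.0761; -0.0761 0.6877]  K=[0.5103 -0.1090; 0.0335 0.5796; 0.0776 0.0334]  nu=[-4.1401, -3.9634]  x^+=[-0.0311, -0.0510, 2.1620]  P^+=[0.3067 0.0042 -0.0765; 0.0042 0.1708 0.0629; -0.0765 0.0629 0.5133]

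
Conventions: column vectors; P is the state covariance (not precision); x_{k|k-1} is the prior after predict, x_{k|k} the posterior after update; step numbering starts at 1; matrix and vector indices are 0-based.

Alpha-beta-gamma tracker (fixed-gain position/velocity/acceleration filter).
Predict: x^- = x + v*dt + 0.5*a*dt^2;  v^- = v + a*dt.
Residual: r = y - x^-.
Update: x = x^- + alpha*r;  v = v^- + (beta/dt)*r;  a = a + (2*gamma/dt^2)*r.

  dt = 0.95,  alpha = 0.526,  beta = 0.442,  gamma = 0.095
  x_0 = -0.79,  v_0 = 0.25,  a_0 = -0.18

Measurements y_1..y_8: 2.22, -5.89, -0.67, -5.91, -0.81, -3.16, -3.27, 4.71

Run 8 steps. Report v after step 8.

step 1: x_pred=-0.6337  r=2.8537  x^+=0.8673  v^+=1.4067  a^+=0.4208
step 2: x_pred=2.3936  r=-8.2836  x^+=-1.9636  v^+=-2.0476  a^+=-1.3231
step 3: x_pred=-4.5058  r=3.8358  x^+=-2.4882  v^+=-1.5199  a^+=-0.5156
step 4: x_pred=-4.1647  r=-1.7453  x^+=-5.0827  v^+=-2.8217  a^+=-0.8830
step 5: x_pred=-8.1618  r=7.3518  x^+=-4.2948  v^+=-0.2400  a^+=0.6647
step 6: x_pred=-4.2228  r=1.0628  x^+=-3.6638  v^+=0.8860  a^+=0.8885
step 7: x_pred=-2.4212  r=-0.8488  x^+=-2.8677  v^+=1.3351  a^+=0.7098
step 8: x_pred=-1.2790  r=5.9890  x^+=1.8712  v^+=4.7959  a^+=1.9706

v_post = 4.7959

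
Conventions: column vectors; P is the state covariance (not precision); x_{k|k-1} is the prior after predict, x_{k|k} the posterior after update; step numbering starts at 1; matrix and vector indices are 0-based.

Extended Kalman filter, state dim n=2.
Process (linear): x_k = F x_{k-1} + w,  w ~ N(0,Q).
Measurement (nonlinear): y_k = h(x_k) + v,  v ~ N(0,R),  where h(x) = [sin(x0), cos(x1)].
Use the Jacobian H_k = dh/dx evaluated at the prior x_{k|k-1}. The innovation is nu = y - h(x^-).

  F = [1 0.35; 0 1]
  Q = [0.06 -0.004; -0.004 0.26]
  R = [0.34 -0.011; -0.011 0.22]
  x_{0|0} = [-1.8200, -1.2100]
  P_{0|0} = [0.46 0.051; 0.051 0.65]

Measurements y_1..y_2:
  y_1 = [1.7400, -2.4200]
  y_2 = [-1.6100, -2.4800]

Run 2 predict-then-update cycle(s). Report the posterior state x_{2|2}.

step 1: x^-=[-2.2435, -1.2100]  P^-=[0.6353 0.2745; 0.2745 0.9100]  H_jac=[-0.6231 0.0000; 0.0000 0.9356]  S=[0.5867 -0.1710; -0.1710 1.0166]  K=[-0.6321 0.1463; -0.0498 0.8291]  nu=[2.5221, -2.7730]  x^+=[-4.2435, -3.6349]  P^+=[0.3475 0.0418; 0.0418 0.1955]
step 2: x^-=[-5.5157, -3.6349]  P^-=[0.4607 0.1063; 0.1063 0.4555]  H_jac=[0.7197 0.0000; 0.0000 -0.4735]  S=[0.5786 -0.0472; -0.0472 0.3221]  K=[0.5671 -0.0731; 0.0785 -0.6581]  nu=[-2.3043, -1.5992]  x^+=[-6.7055, -2.7632]  P^+=[0.2690 0.0471; 0.0471 0.3076]

x_post = [-6.7055, -2.7632]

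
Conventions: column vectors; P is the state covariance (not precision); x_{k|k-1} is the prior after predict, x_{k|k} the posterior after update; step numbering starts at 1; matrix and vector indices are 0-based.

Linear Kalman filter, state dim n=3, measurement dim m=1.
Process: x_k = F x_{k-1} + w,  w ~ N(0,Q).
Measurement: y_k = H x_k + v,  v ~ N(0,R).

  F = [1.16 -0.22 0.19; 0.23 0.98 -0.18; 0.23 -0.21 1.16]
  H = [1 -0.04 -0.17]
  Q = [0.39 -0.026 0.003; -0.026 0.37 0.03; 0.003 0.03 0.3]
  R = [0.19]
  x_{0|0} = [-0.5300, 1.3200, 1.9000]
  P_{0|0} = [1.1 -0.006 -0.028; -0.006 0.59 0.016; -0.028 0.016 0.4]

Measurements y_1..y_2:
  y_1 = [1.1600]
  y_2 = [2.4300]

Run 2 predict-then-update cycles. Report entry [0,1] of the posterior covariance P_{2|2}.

P_post[0,1] = -0.0562

step 1: x^-=[-0.5442, 0.8297, 1.8049]  P^-=[1.9025 0.1283 0.3700; 0.1283 1.0018 -0.1053; 0.3700 -0.1053 0.9003]  S=[1.9826]  K=[0.9253; 0.0535; 0.1116]  nu=[2.0442]  x^+=[1.3473, 0.9391, 2.0330]  P^+=[0.2051 0.0301 0.1654; 0.0301 0.9961 -0.1172; 0.1654 -0.1172 0.8756]
step 2: x^-=[1.7425, 0.8643, 2.4709]  P^-=[0.8132 -0.2370 0.5522; -0.2370 1.4071 -0.4420; 0.5522 -0.4420 1.6754]  S=[0.8790]  K=[0.8291; -0.2482; 0.3243]  nu=[1.1421]  x^+=[2.6894, 0.5808, 2.8413]  P^+=[0.2090 -0.0562 0.3159; -0.0562 1.3529 -0.3712; 0.3159 -0.3712 1.5830]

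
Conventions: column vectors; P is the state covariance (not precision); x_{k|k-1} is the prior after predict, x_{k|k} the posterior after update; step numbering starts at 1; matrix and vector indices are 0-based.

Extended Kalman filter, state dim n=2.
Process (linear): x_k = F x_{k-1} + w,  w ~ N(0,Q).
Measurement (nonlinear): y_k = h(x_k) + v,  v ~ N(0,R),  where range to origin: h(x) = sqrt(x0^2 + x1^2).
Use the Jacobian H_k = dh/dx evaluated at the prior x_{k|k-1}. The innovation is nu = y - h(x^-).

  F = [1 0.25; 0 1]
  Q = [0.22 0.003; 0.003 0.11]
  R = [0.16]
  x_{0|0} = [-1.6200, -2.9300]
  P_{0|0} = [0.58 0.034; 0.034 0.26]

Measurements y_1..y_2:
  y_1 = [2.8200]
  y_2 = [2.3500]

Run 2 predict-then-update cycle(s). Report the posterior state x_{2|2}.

step 1: x^-=[-2.3525, -2.9300]  P^-=[0.8332 0.1020; 0.1020 0.3700]  H_jac=[-0.6261 -0.7798]  S=[0.8112]  K=[-0.7412; -0.4344]  nu=[-0.9375]  x^+=[-1.6576, -2.5227]  P^+=[0.3877 -0.1592; -0.1592 0.2169]
step 2: x^-=[-2.2883, -2.5227]  P^-=[0.5416 -0.1019; -0.1019 0.3269]  H_jac=[-0.6719 -0.7407]  S=[0.4824]  K=[-0.5978; -0.3600]  nu=[-1.0560]  x^+=[-1.6570, -2.1426]  P^+=[0.3692 -0.2058; -0.2058 0.2644]

x_post = [-1.6570, -2.1426]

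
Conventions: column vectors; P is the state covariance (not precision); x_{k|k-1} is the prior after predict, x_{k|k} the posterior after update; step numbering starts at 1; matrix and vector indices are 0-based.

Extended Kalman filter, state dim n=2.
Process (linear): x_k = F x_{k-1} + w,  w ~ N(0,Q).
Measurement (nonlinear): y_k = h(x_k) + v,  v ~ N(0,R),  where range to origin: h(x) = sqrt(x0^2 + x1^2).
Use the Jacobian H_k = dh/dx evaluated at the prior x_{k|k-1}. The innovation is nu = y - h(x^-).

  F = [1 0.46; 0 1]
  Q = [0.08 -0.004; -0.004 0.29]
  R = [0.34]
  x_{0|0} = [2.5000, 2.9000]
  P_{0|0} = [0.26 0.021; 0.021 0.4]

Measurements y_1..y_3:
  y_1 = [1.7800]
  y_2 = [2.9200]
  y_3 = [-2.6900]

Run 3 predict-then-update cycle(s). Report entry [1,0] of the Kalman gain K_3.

step 1: x^-=[3.8340, 2.9000]  P^-=[0.4440 0.2010; 0.2010 0.6900]  H_jac=[0.7975 0.6033]  S=[1.0669]  K=[0.4455; 0.5404]  nu=[-3.0272]  x^+=[2.4853, 1.2641]  P^+=[0.2322 -0.0559; -0.0559 0.3784]
step 2: x^-=[3.0668, 1.2641]  P^-=[0.3409 0.1142; 0.1142 0.6684]  H_jac=[0.9245 0.3811]  S=[0.8089]  K=[0.4434; 0.4454]  nu=[-0.3971]  x^+=[2.8907, 1.0872]  P^+=[0.1818 -0.0456; -0.0456 0.5079]
step 3: x^-=[3.3908, 1.0872]  P^-=[0.3274 0.1841; 0.1841 0.7979]  H_jac=[0.9522 0.3053]  S=[0.8183]  K=[0.4497; 0.5119]  nu=[-6.2509]  x^+=[0.5800, -2.1129]  P^+=[0.1619 -0.0043; -0.0043 0.5835]

K[1,0] = 0.5119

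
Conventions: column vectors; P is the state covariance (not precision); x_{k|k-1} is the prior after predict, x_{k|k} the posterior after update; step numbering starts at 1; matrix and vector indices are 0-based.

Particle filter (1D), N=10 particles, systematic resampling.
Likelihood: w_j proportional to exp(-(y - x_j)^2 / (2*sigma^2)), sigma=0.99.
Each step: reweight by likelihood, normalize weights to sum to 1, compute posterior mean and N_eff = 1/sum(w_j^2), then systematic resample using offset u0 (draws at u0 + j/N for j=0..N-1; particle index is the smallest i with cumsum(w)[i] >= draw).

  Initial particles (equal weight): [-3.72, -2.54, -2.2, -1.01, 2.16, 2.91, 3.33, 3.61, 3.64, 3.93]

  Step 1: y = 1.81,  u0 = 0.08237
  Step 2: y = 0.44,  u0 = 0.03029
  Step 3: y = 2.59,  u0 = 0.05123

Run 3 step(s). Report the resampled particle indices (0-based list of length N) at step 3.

step 1: w=[0.0000, 0.0000, 0.0001, 0.0076, 0.4124, 0.2368, 0.1351, 0.0841, 0.0795, 0.0443]  mean=2.7890  Neff=3.8485  idx=[4, 4, 4, 4, 5, 5, 6, 6, 8, 9]
step 2: w=[0.2191, 0.2191, 0.2191, 0.2191, 0.0441, 0.0441, 0.0140, 0.0140, 0.0053, 0.0020]  mean=2.2703  Neff=5.0922  idx=[0, 0, 1, 1, 1, 2, 2, 3, 3, 5]
step 3: w=[0.0996, 0.0996, 0.0996, 0.0996, 0.0996, 0.0996, 0.0996, 0.0996, 0.0996, 0.1039]  mean=2.2379  Neff=9.9984  idx=[0, 1, 2, 3, 4, 5, 6, 7, 8, 9]

resampled_idx = [0, 1, 2, 3, 4, 5, 6, 7, 8, 9]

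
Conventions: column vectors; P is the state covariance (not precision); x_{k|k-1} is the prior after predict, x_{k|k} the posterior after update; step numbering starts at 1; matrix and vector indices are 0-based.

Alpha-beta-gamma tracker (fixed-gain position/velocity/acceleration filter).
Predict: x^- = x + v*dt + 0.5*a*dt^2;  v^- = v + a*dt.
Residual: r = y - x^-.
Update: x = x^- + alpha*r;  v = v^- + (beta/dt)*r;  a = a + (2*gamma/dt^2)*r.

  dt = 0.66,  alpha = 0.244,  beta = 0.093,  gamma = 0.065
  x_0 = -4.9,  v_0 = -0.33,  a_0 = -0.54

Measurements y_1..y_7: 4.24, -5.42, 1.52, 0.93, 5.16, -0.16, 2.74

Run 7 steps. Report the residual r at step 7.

resid = -7.5838

step 1: x_pred=-5.2354  r=9.4754  x^+=-2.9234  v^+=0.6488  a^+=2.2878
step 2: x_pred=-1.9969  r=-3.4231  x^+=-2.8322  v^+=1.6764  a^+=1.2663
step 3: x_pred=-1.4499  r=2.9699  x^+=-0.7253  v^+=2.9306  a^+=2.1526
step 4: x_pred=1.6778  r=-0.7478  x^+=1.4953  v^+=4.2460  a^+=1.9294
step 5: x_pred=4.7179  r=0.4421  x^+=4.8258  v^+=5.5817  a^+=2.0614
step 6: x_pred=8.9587  r=-9.1187  x^+=6.7337  v^+=5.6573  a^+=-0.6600
step 7: x_pred=10.3238  r=-7.5838  x^+=8.4733  v^+=4.1531  a^+=-2.9233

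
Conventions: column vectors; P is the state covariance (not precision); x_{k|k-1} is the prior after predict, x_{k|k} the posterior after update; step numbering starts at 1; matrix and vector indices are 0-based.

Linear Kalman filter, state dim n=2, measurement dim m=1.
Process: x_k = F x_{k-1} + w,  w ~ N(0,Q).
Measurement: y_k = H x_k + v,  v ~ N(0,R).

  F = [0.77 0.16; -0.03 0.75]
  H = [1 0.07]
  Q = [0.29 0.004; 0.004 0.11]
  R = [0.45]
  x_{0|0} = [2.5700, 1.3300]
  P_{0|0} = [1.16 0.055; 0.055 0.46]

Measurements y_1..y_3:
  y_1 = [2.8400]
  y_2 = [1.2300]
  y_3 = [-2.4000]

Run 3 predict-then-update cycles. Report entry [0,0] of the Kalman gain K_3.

step 1: x^-=[2.1917, 0.9204]  P^-=[1.0031 0.0639; 0.0639 0.3673]  S=[1.4638]  K=[0.6883; 0.0612]  nu=[0.5839]  x^+=[2.5936, 0.9561]  P^+=[0.3096 0.0022; 0.0022 0.3618]
step 2: x^-=[2.1500, 0.6393]  P^-=[0.4834 0.0415; 0.0415 0.3137]  S=[0.9407]  K=[0.5169; 0.0675]  nu=[-0.9648]  x^+=[1.6513, 0.5742]  P^+=[0.2320 0.0087; 0.0087 0.3094]
step 3: x^-=[1.3634, 0.3811]  P^-=[0.4376 0.0408; 0.0408 0.2839]  S=[0.8947]  K=[0.4923; 0.0678]  nu=[-3.7901]  x^+=[-0.5025, 0.1242]  P^+=[0.2208 0.0109; 0.0109 0.2798]

K[0,0] = 0.4923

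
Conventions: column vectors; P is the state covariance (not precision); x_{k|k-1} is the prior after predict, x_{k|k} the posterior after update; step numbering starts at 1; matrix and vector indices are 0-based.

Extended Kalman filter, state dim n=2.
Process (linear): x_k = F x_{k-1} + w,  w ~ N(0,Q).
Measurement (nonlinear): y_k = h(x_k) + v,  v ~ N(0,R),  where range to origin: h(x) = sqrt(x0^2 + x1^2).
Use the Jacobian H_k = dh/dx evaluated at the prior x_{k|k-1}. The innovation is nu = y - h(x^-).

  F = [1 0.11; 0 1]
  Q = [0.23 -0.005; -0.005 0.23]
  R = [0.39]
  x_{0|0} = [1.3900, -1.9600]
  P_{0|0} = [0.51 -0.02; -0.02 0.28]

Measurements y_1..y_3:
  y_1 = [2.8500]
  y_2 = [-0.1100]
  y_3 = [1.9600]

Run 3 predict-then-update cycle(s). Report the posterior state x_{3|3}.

x_post = [0.4259, -1.4828]

step 1: x^-=[1.1744, -1.9600]  P^-=[0.7390 0.0058; 0.0058 0.5100]  H_jac=[0.5140 -0.8578]  S=[0.9554]  K=[0.3924; -0.4548]  nu=[0.5651]  x^+=[1.3961, -2.2170]  P^+=[0.5919 0.1763; 0.1763 0.3124]
step 2: x^-=[1.1522, -2.2170]  P^-=[0.8645 0.2056; 0.2056 0.5424]  H_jac=[0.4612 -0.8873]  S=[0.8326]  K=[0.2597; -0.4641]  nu=[-2.6086]  x^+=[0.4749, -1.0063]  P^+=[0.8083 0.3060; 0.3060 0.3630]
step 3: x^-=[0.3642, -1.0063]  P^-=[1.1100 0.3409; 0.3409 0.5930]  H_jac=[0.3403 -0.9403]  S=[0.8247]  K=[0.0694; -0.5355]  nu=[0.8898]  x^+=[0.4259, -1.4828]  P^+=[1.1061 0.3716; 0.3716 0.3566]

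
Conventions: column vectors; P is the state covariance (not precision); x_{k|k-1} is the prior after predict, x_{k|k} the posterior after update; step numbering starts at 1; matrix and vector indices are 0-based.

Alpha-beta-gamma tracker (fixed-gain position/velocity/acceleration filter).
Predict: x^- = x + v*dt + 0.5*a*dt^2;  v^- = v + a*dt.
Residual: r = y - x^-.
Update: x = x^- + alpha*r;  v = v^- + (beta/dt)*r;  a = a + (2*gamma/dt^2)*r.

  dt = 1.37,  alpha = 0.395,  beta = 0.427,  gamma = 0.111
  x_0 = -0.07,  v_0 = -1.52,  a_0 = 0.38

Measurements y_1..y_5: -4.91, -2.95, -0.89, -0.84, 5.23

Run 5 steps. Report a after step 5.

step 1: x_pred=-1.7958  r=-3.1142  x^+=-3.0259  v^+=-1.9700  a^+=0.0117
step 2: x_pred=-5.7139  r=2.7639  x^+=-4.6222  v^+=-1.0926  a^+=0.3386
step 3: x_pred=-5.8013  r=4.9113  x^+=-3.8614  v^+=0.9020  a^+=0.9195
step 4: x_pred=-1.7628  r=0.9228  x^+=-1.3983  v^+=2.4493  a^+=1.0286
step 5: x_pred=2.9225  r=2.3075  x^+=3.8340  v^+=4.5777  a^+=1.3016

a_post = 1.3016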